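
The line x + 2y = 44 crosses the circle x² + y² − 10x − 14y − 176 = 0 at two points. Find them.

Express y = (44 − x)/2 and substitute into the circle:
5x² − 100x = 0  ⟹  x² − 20x = 0
x = 20 or x = 0, giving (20, 12) and (0, 22).

(0, 22) and (20, 12)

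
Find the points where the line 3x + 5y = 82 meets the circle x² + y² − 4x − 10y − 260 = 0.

From the line, y = (82 − 3x)/5. Substituting:
34x² − 442x − 3876 = 0  ⟹  x² − 13x − 114 = 0
x = 19 or x = −6, giving (19, 5) and (−6, 20).

(−6, 20) and (19, 5)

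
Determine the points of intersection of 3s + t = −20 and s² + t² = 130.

(−9, 7) and (−3, −11)

Express t = −3s − 20 and substitute into the circle:
10s² + 120s + 270 = 0  ⟹  s² + 12s + 27 = 0
s = −3 or s = −9, giving (−3, −11) and (−9, 7).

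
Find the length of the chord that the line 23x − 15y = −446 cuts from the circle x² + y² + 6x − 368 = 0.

√754

From the line, y = (446 + 23x)/15. Substituting:
754x² + 21866x + 116116 = 0  ⟹  x² + 29x + 154 = 0
x = −7 or x = −22, giving (−7, 19) and (−22, −4).
|(−7, 19) − (−22, −4)| = √((15)² + (23)²) = √754.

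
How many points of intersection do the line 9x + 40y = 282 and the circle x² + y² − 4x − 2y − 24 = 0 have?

Substituting the line into the circle gives 1681x² − 10756x + 18564 = 0.
Discriminant = (−10756)² − 4·1681·(18564) = −9132800 < 0.
No real roots: the line does not meet the circle.

0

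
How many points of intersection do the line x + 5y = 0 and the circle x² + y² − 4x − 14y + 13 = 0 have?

d² = (1·2 + 5·7 − (0))²/26 = 1369/26; r² = 40.
Since d² > r², the line lies outside the circle.

0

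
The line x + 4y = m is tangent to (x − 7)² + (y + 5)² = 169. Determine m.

m = −13 ± 13√17

The line touches the circle iff its distance from (7, −5) is 13:
|1·7 + 4·(−5) − m| / √17 = 13
|m − (−13)| = 13√17.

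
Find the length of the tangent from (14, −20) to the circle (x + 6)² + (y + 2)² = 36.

The centre is (−6, −2) and r = 6. The square of the distance from P to the centre is 400 + 324 = 724.
By the tangent–radius right angle, tangent length = √(|PO|² − r²) = √688 = 4√43.

4√43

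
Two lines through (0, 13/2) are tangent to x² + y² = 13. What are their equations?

Write the tangent as mx − y + (13/2 − m·(0)) = 0 and set its distance from the centre to √13:
(0m − (−13/2))² = 13(m² + 1)
4m² − 9 = 0, so m = 3/2 or m = −3/2.
Through (0, 13/2) these give 3x − 2y = −13 and 3x + 2y = 13.

3x − 2y = −13 and 3x + 2y = 13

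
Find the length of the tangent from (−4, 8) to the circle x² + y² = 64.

The centre is (0, 0) and r = 8. The square of the distance from P to the centre is 16 + 64 = 80.
By the tangent–radius right angle, tangent length = √(|PO|² − r²) = √16 = 4.

4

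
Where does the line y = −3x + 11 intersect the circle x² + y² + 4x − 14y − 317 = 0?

(−5, 26) and (7, −10)

From the line, y = −3x + 11. Substituting:
10x² − 20x − 350 = 0  ⟹  x² − 2x − 35 = 0
x = 7 or x = −5, giving (7, −10) and (−5, 26).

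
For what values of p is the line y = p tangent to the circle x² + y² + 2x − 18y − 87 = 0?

p = −4 or p = 22

For a tangent, require d(centre, line) = r = 13.
|0·(−1) + 1·9 − p| / √1 = 13
|p − (9)| = 13, so p = 22 or p = −4.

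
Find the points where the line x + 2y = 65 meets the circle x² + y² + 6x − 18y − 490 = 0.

From the line, y = (65 − x)/2. Substituting:
5x² − 70x − 75 = 0  ⟹  x² − 14x − 15 = 0
x = 15 or x = −1, giving (15, 25) and (−1, 33).

(−1, 33) and (15, 25)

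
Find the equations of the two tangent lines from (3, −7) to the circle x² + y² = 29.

Write the tangent as mx − y + (−7 − m·(3)) = 0 and set its distance from the centre to √29:
[m·(−3) − (7)]² = 29(m² + 1)
10m² − 21m − 10 = 0, so m = −2/5 or m = 5/2.
With m = −2/5: 2x + 5y = −29. With m = 5/2: 5x − 2y = 29.

2x + 5y = −29 and 5x − 2y = 29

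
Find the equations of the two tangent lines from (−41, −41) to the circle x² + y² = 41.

4x − 5y = 41 and 5x − 4y = −41

Let a tangent through (−41, −41) have slope m. Its distance from (0, 0) must equal √41:
[m·(41) − (41)]² = 41(m² + 1)
20m² − 41m + 20 = 0, so m = 4/5 or m = 5/4.
Through (−41, −41) these give 4x − 5y = 41 and 5x − 4y = −41.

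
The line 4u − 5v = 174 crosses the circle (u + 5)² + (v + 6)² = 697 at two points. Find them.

Express v = (−174 + 4u)/5 and substitute into the circle:
41u² − 902u + 3936 = 0  ⟹  u² − 22u + 96 = 0
u = 16 or u = 6, giving (16, −22) and (6, −30).

(6, −30) and (16, −22)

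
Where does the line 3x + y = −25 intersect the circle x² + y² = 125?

(−10, 5) and (−5, −10)

Substitute y = −3x − 25:
10x² + 150x + 500 = 0  ⟹  x² + 15x + 50 = 0
x = −5 or x = −10, giving (−5, −10) and (−10, 5).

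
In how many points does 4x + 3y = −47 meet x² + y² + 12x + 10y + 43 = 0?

Centre (−6, −5), r² = 18. Distance² from centre to line = (8)²/25 = 64/25.
Since d² < r², the line cuts the circle twice.

2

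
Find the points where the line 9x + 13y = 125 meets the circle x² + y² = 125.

(−2, 11) and (11, 2)

Express y = (125 − 9x)/13 and substitute into the circle:
250x² − 2250x − 5500 = 0  ⟹  x² − 9x − 22 = 0
x = 11 or x = −2, giving (11, 2) and (−2, 11).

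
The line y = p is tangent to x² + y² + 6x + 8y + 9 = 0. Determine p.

p = −8 or p = 0

The line touches the circle iff its distance from (−3, −4) is 4:
|0·(−3) + 1·(−4) − p| / √1 = 4
|p − (−4)| = 4, so p = 0 or p = −8.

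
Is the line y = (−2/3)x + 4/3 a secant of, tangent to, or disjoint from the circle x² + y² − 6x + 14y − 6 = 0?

secant

Centre (3, −7), r² = 64. Distance² from centre to line = (−19)²/13 = 361/13.
Since d² < r², the line cuts the circle twice.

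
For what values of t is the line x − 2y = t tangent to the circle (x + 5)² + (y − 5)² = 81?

The line touches the circle iff its distance from (−5, 5) is 9:
|1·(−5) − 2·5 − t| / √5 = 9
|t − (−15)| = 9√5.

t = −15 ± 9√5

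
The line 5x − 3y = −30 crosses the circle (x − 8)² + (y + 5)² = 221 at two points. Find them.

Substitute y = (30 + 5x)/3:
34x² + 306x + 612 = 0  ⟹  x² + 9x + 18 = 0
x = −3 or x = −6, giving (−3, 5) and (−6, 0).

(−6, 0) and (−3, 5)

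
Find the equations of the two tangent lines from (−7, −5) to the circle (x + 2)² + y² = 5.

Let a tangent through (−7, −5) have slope m. Its distance from (−2, 0) must equal √5:
(5m − (5))² = 5(m² + 1)
2m² − 5m + 2 = 0, so m = 1/2 or m = 2.
Through (−7, −5) these give x − 2y = 3 and 2x − y = −9.

x − 2y = 3 and 2x − y = −9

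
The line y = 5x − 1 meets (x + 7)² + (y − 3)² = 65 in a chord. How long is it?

√26

Substitute y = 5x − 1:
26x² − 26x = 0  ⟹  x² − x = 0
x = 1 or x = 0, giving (1, 4) and (0, −1).
|(1, 4) − (0, −1)| = √((1)² + (5)²) = √26.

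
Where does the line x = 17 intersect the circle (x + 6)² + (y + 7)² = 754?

The line gives x = 17. Substituting into the circle:
y² + 14y − 176 = 0
y = 8 or y = −22, giving (17, 8) and (17, −22).

(17, −22) and (17, 8)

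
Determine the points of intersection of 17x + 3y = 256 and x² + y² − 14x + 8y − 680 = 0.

Express y = (256 − 17x)/3 and substitute into the circle:
298x² − 9238x + 65560 = 0  ⟹  x² − 31x + 220 = 0
x = 20 or x = 11, giving (20, −28) and (11, 23).

(11, 23) and (20, −28)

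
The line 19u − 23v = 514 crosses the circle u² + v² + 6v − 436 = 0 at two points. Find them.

Substitute v = (−514 + 19u)/23:
890u² − 16910u − 37380 = 0  ⟹  u² − 19u − 42 = 0
u = 21 or u = −2, giving (21, −5) and (−2, −24).

(−2, −24) and (21, −5)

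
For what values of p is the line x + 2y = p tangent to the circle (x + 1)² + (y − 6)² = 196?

p = 11 ± 14√5

For a tangent, require d(centre, line) = r = 14.
|1·(−1) + 2·6 − p| / √5 = 14
|p − (11)| = 14√5.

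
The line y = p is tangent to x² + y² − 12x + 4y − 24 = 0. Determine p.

p = −10 or p = 6

The line touches the circle iff its distance from (6, −2) is 8:
|0·6 + 1·(−2) − p| / √1 = 8
|p − (−2)| = 8, so p = 6 or p = −10.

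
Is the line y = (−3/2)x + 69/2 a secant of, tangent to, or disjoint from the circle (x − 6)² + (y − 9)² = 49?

Centre (6, 9), r² = 49. Distance² from centre to line = (−33)²/13 = 1089/13.
Since d² > r², the line lies outside the circle.

disjoint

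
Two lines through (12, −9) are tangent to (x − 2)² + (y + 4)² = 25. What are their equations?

A line y − (−9) = m(x − (12)) is tangent when its distance from (2, −4) is 5:
(−10m − (5))² = 25(m² + 1)
3m² + 4m = 0, so m = 0 or m = −4/3.
With m = 0: y = −9. With m = −4/3: 4x + 3y = 21.

y = −9 and 4x + 3y = 21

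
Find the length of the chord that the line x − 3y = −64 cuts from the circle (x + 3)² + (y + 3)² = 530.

4√10

The distance from (−3, −3) to the line is 70/√10, and r² = 530.
Chord = 2√(r² − d²) = 2·√(40) = 4√10.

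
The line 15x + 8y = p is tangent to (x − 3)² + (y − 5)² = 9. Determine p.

Tangency holds when the distance from the centre (3, 5) to the line equals the radius 3:
|15·3 + 8·5 − p| / √289 = 3
|p − (85)| = 3·17, so p = 136 or p = 34.

p = 34 or p = 136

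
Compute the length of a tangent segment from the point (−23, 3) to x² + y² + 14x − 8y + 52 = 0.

The centre is (−7, 4) and r = √13. The square of the distance from P to the centre is 256 + 1 = 257.
The tangent meets the radius at right angles, so tangent² = |PO|² − r² = 257 − 13 = 244.

2√61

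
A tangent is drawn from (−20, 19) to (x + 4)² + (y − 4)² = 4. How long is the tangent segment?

Centre (−4, 4), r² = 4. |PO|² = (−16)² + (15)² = 481.
By the tangent–radius right angle, tangent length = √(|PO|² − r²) = √477 = 3√53.

3√53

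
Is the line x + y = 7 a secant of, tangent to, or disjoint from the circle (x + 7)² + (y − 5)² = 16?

disjoint

Substituting the line into the circle gives 2x² + 10x + 37 = 0.
Discriminant = (10)² − 4·2·(37) = −196 < 0.
No real roots: the line does not meet the circle.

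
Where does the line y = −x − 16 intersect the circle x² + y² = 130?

(−9, −7) and (−7, −9)

Substitute y = −x − 16:
2x² + 32x + 126 = 0  ⟹  x² + 16x + 63 = 0
x = −7 or x = −9, giving (−7, −9) and (−9, −7).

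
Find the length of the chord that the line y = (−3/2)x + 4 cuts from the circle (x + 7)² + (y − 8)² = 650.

14√13

Express y = (8 − 3x)/2 and substitute into the circle:
13x² + 104x − 2340 = 0  ⟹  x² + 8x − 180 = 0
x = 10 or x = −18, giving (10, −11) and (−18, 31).
|(10, −11) − (−18, 31)| = √((28)² + (−42)²) = 14√13.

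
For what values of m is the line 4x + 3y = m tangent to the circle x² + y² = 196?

m = −70 or m = 70

For a tangent, require d(centre, line) = r = 14.
|4·0 + 3·0 − m| / √25 = 14
|m| = 14·5, so m = 70 or m = −70.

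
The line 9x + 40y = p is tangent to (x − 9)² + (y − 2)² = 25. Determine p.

p = −44 or p = 366

The line touches the circle iff its distance from (9, 2) is 5:
|9·9 + 40·2 − p| / √1681 = 5
|p − (161)| = 5·41, so p = 366 or p = −44.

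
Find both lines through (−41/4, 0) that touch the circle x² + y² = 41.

4x − 5y = −41 and 4x + 5y = −41

Write the tangent as mx − y + (0 − m·(−41/4)) = 0 and set its distance from the centre to √41:
(41/4m − (0))² = 41(m² + 1)
25m² − 16 = 0, so m = 4/5 or m = −4/5.
Through (−41/4, 0) these give 4x − 5y = −41 and 4x + 5y = −41.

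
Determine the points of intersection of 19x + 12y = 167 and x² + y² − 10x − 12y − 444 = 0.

Substitute y = (167 − 19x)/12:
505x² − 5050x − 60095 = 0  ⟹  x² − 10x − 119 = 0
x = 17 or x = −7, giving (17, −13) and (−7, 25).

(−7, 25) and (17, −13)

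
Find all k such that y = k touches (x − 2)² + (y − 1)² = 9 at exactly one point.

k = −2 or k = 4

The line touches the circle iff its distance from (2, 1) is 3:
|0·2 + 1·1 − k| / √1 = 3
|k − (1)| = 3, so k = 4 or k = −2.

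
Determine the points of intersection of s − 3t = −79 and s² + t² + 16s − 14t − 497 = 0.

From the line, t = (79 + s)/3. Substituting:
10s² + 260s − 1550 = 0  ⟹  s² + 26s − 155 = 0
s = 5 or s = −31, giving (5, 28) and (−31, 16).

(−31, 16) and (5, 28)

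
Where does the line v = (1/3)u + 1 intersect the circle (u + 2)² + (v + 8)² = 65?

From the line, v = (3 + u)/3. Substituting:
10u² + 90u + 180 = 0  ⟹  u² + 9u + 18 = 0
u = −3 or u = −6, giving (−3, 0) and (−6, −1).

(−6, −1) and (−3, 0)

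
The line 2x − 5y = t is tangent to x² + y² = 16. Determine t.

t = ±4√29

The line touches the circle iff its distance from (0, 0) is 4:
|2·0 − 5·0 − t| / √29 = 4
|t| = 4√29.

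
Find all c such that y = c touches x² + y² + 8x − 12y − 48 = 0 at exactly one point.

c = −4 or c = 16

For a tangent, require d(centre, line) = r = 10.
|0·(−4) + 1·6 − c| / √1 = 10
|c − (6)| = 10, so c = 16 or c = −4.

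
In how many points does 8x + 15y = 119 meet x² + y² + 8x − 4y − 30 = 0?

0

Substituting the line into the circle gives 289x² + 376x + 271 = 0.
Δ = 141376 − 313276 = −171900.
No real roots: the line does not meet the circle.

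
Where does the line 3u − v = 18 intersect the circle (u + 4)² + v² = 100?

From the line, v = 3u − 18. Substituting:
10u² − 100u + 240 = 0  ⟹  u² − 10u + 24 = 0
u = 6 or u = 4, giving (6, 0) and (4, −6).

(4, −6) and (6, 0)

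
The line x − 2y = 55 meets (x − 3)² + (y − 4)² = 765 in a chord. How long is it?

Centre (3, 4), r² = 765. Perpendicular distance d from centre to line = |−60| / √5 = 60/√5.
Chord = 2√(r² − d²) = 2·√(45) = 6√5.

6√5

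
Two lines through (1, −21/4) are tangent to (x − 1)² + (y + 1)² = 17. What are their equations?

x + 4y = −20 and x − 4y = 22

Write the tangent as mx − y + (−21/4 − m·(1)) = 0 and set its distance from the centre to √17:
(0m − (17/4))² = 17(m² + 1)
16m² − 1 = 0, so m = −1/4 or m = 1/4.
With m = −1/4: x + 4y = −20. With m = 1/4: x − 4y = 22.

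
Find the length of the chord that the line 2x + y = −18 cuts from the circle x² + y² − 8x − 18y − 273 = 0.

The distance from (4, 9) to the line is 35/√5, and r² = 370.
Chord = 2√(r² − d²) = 2·√(125) = 10√5.

10√5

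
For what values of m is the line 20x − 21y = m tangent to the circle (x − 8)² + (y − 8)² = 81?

m = −269 or m = 253

For a tangent, require d(centre, line) = r = 9.
|20·8 − 21·8 − m| / √841 = 9
|m − (−8)| = 9·29, so m = 253 or m = −269.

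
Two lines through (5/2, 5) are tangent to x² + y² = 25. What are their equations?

Write the tangent as mx − y + (5 − m·(5/2)) = 0 and set its distance from the centre to 5:
[m·(−5/2) − (−5)]² = 25(m² + 1)
3m² + 4m = 0, so m = 0 or m = −4/3.
With m = 0: y = 5. With m = −4/3: 4x + 3y = 25.

y = 5 and 4x + 3y = 25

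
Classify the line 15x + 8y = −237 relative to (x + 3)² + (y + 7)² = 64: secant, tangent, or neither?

tangent

Substituting the line into the circle gives 289x² + 5814x + 29241 = 0.
Δ = 33802596 − 33802596 = 0.
A repeated root: the line is tangent.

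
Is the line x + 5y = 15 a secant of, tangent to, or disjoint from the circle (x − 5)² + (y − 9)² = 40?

disjoint

Centre (5, 9), r² = 40. Distance² from centre to line = (35)²/26 = 1225/26.
Since d² > r², the line lies outside the circle.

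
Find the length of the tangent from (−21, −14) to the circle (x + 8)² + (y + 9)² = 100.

√94

With centre O = (−8, −9), |OP|² = 194 and r² = 100.
By the tangent–radius right angle, tangent length = √(|PO|² − r²) = √94.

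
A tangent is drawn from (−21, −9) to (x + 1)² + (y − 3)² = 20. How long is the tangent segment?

The centre is (−1, 3) and r = 2√5. The square of the distance from P to the centre is 400 + 144 = 544.
By the tangent–radius right angle, tangent length = √(|PO|² − r²) = √524 = 2√131.

2√131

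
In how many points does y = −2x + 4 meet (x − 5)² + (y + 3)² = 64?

d² = (2·5 + 1·(−3) − (4))²/5 = 9/5; r² = 64.
Since d² < r², the line cuts the circle twice.

2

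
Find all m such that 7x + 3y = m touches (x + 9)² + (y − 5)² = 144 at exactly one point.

For a tangent, require d(centre, line) = r = 12.
|7·(−9) + 3·5 − m| / √58 = 12
|m − (−48)| = 12√58.

m = −48 ± 12√58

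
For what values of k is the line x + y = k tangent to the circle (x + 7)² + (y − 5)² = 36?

k = −2 ± 6√2

For a tangent, require d(centre, line) = r = 6.
|1·(−7) + 1·5 − k| / √2 = 6
|k − (−2)| = 6√2.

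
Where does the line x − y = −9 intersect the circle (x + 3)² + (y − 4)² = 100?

Substitute y = x + 9:
2x² + 16x − 66 = 0  ⟹  x² + 8x − 33 = 0
x = 3 or x = −11, giving (3, 12) and (−11, −2).

(−11, −2) and (3, 12)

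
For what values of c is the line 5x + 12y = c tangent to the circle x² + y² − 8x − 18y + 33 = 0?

c = 24 or c = 232

Tangency holds when the distance from the centre (4, 9) to the line equals the radius 8:
|5·4 + 12·9 − c| / √169 = 8
|c − (128)| = 8·13, so c = 232 or c = 24.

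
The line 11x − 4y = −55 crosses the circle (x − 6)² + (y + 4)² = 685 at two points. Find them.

(−13, −22) and (3, 22)

Substitute y = (55 + 11x)/4:
137x² + 1370x − 5343 = 0  ⟹  x² + 10x − 39 = 0
x = 3 or x = −13, giving (3, 22) and (−13, −22).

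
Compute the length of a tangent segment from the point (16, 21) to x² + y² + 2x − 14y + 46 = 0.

Centre (−1, 7), r² = 4. |PO|² = (17)² + (14)² = 485.
Power of the point: PT² = |PO|² − r² = 481, so PT = √481.

√481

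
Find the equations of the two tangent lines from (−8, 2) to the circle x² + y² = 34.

Let a tangent through (−8, 2) have slope m. Its distance from (0, 0) must equal √34:
[m·(8) − (−2)]² = 34(m² + 1)
15m² + 16m − 15 = 0, so m = −5/3 or m = 3/5.
Through (−8, 2) these give 5x + 3y = −34 and 3x − 5y = −34.

5x + 3y = −34 and 3x − 5y = −34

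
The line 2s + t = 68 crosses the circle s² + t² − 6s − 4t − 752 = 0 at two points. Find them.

(24, 20) and (30, 8)

Substitute t = −2s + 68:
5s² − 270s + 3600 = 0  ⟹  s² − 54s + 720 = 0
s = 30 or s = 24, giving (30, 8) and (24, 20).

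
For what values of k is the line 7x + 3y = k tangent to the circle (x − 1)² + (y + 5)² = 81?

For a tangent, require d(centre, line) = r = 9.
|7·1 + 3·(−5) − k| / √58 = 9
|k − (−8)| = 9√58.

k = −8 ± 9√58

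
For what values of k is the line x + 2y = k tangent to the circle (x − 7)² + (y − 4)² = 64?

k = 15 ± 8√5

For a tangent, require d(centre, line) = r = 8.
|1·7 + 2·4 − k| / √5 = 8
|k − (15)| = 8√5.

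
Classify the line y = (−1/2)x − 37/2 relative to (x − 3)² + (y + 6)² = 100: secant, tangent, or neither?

neither

Substituting the line into the circle gives 5x² + 26x + 261 = 0.
Δ = 676 − 5220 = −4544.
No real roots: the line does not meet the circle.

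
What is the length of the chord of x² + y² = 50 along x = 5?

The line gives x = 5. Substituting into the circle:
y² − 25 = 0
y = 5 or y = −5, giving (5, 5) and (5, −5).
Chord length = distance between (5, 5) and (5, −5) = √100 = 10.

10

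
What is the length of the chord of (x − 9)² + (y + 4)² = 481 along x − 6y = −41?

The distance from (9, −4) to the line is 74/√37, and r² = 481.
Half the chord is √(r² − d²) = √(333), so the full chord is 6√37.

6√37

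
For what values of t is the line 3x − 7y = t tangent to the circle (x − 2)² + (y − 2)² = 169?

t = −8 ± 13√58

Tangency holds when the distance from the centre (2, 2) to the line equals the radius 13:
|3·2 − 7·2 − t| / √58 = 13
|t − (−8)| = 13√58.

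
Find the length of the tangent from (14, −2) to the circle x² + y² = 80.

2√30

With centre O = (0, 0), |OP|² = 200 and r² = 80.
The tangent meets the radius at right angles, so tangent² = |PO|² − r² = 200 − 80 = 120.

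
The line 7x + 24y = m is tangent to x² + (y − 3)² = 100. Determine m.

For a tangent, require d(centre, line) = r = 10.
|7·0 + 24·3 − m| / √625 = 10
|m − (72)| = 10·25, so m = 322 or m = −178.

m = −178 or m = 322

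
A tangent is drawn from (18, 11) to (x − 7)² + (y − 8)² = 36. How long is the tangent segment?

With centre O = (7, 8), |OP|² = 130 and r² = 36.
By the tangent–radius right angle, tangent length = √(|PO|² − r²) = √94.

√94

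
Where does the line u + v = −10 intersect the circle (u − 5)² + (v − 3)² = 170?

(−6, −4) and (−2, −8)

Substitute v = −u − 10:
2u² + 16u + 24 = 0  ⟹  u² + 8u + 12 = 0
u = −2 or u = −6, giving (−2, −8) and (−6, −4).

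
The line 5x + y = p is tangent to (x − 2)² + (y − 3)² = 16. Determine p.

p = 13 ± 4√26

Tangency holds when the distance from the centre (2, 3) to the line equals the radius 4:
|5·2 + 1·3 − p| / √26 = 4
|p − (13)| = 4√26.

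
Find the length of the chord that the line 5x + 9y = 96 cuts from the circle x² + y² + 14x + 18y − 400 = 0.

2√106

Substitute y = (96 − 5x)/9:
106x² − 636x − 7632 = 0  ⟹  x² − 6x − 72 = 0
x = 12 or x = −6, giving (12, 4) and (−6, 14).
|(12, 4) − (−6, 14)| = √((18)² + (−10)²) = 2√106.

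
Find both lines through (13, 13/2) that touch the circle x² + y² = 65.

Let a tangent through (13, 13/2) have slope m. Its distance from (0, 0) must equal √65:
(−13m − (−13/2))² = 65(m² + 1)
32m² − 52m − 7 = 0, so m = −1/8 or m = 7/4.
Through (13, 13/2) these give x + 8y = 65 and 7x − 4y = 65.

x + 8y = 65 and 7x − 4y = 65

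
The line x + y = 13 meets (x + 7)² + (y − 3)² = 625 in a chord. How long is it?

31√2

From the line, y = −x + 13. Substituting:
2x² − 6x − 476 = 0  ⟹  x² − 3x − 238 = 0
x = 17 or x = −14, giving (17, −4) and (−14, 27).
Chord length = distance between (17, −4) and (−14, 27) = √1922 = 31√2.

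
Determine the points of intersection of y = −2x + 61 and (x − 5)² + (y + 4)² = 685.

Substitute y = −2x + 61:
5x² − 270x + 3565 = 0  ⟹  x² − 54x + 713 = 0
x = 31 or x = 23, giving (31, −1) and (23, 15).

(23, 15) and (31, −1)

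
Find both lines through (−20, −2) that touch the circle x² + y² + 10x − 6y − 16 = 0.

x − y = −18 and x + 7y = −34

Let a tangent through (−20, −2) have slope m. Its distance from (−5, 3) must equal 5√2:
(15m − (5))² = 50(m² + 1)
7m² − 6m − 1 = 0, so m = 1 or m = −1/7.
Through (−20, −2) these give x − y = −18 and x + 7y = −34.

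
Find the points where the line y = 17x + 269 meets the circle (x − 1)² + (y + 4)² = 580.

(−17, −20) and (−15, 14)

Express y = 17x + 269 and substitute into the circle:
290x² + 9280x + 73950 = 0  ⟹  x² + 32x + 255 = 0
x = −15 or x = −17, giving (−15, 14) and (−17, −20).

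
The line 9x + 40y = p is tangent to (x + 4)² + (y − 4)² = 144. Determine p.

p = −368 or p = 616

The line touches the circle iff its distance from (−4, 4) is 12:
|9·(−4) + 40·4 − p| / √1681 = 12
|p − (124)| = 12·41, so p = 616 or p = −368.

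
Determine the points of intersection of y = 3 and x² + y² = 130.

From the line, y = 3. Substituting:
x² − 121 = 0
x = 11 or x = −11, giving (11, 3) and (−11, 3).

(−11, 3) and (11, 3)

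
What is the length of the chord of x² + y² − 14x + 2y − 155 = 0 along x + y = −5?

17√2

Centre (7, −1), r² = 205. Perpendicular distance d from centre to line = |11| / √2 = 11/√2.
Chord = 2√(r² − d²) = 2·√(289/2) = 17√2.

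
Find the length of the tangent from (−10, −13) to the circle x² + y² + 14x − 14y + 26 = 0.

√337

With centre O = (−7, 7), |OP|² = 409 and r² = 72.
By the tangent–radius right angle, tangent length = √(|PO|² − r²) = √337.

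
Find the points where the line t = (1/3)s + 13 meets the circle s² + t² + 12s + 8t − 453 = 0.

(−27, 4) and (6, 15)

From the line, t = (39 + s)/3. Substituting:
10s² + 210s − 1620 = 0  ⟹  s² + 21s − 162 = 0
s = 6 or s = −27, giving (6, 15) and (−27, 4).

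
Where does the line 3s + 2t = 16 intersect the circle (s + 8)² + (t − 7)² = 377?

Express t = (16 − 3s)/2 and substitute into the circle:
13s² + 52s − 1248 = 0  ⟹  s² + 4s − 96 = 0
s = 8 or s = −12, giving (8, −4) and (−12, 26).

(−12, 26) and (8, −4)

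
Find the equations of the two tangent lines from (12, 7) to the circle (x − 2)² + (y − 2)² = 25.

Write the tangent as mx − y + (7 − m·(12)) = 0 and set its distance from the centre to 5:
(−10m − (−5))² = 25(m² + 1)
3m² − 4m = 0, so m = 0 or m = 4/3.
With m = 0: y = 7. With m = 4/3: 4x − 3y = 27.

y = 7 and 4x − 3y = 27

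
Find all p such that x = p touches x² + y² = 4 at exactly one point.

Tangency holds when the distance from the centre (0, 0) to the line equals the radius 2:
|1·0 + 0·0 − p| / √1 = 2
|p| = 2, so p = 2 or p = −2.

p = −2 or p = 2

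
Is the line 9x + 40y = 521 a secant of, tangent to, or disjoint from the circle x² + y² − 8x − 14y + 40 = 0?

tangent

Substituting the line into the circle gives 1681x² − 17138x + 43681 = 0.
Δ = 293711044 − 293711044 = 0.
A repeated root: the line is tangent.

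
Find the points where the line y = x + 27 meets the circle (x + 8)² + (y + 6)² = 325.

(−23, 4) and (−18, 9)

Substitute y = x + 27:
2x² + 82x + 828 = 0  ⟹  x² + 41x + 414 = 0
x = −18 or x = −23, giving (−18, 9) and (−23, 4).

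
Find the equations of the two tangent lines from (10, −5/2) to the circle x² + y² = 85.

9x + 2y = 85 and 7x − 6y = 85

A line y − (−5/2) = m(x − (10)) is tangent when its distance from (0, 0) is √85:
[m·(−10) − (5/2)]² = 85(m² + 1)
12m² + 40m − 63 = 0, so m = −9/2 or m = 7/6.
With m = −9/2: 9x + 2y = 85. With m = 7/6: 7x − 6y = 85.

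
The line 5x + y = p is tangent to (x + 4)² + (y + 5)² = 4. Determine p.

For a tangent, require d(centre, line) = r = 2.
|5·(−4) + 1·(−5) − p| / √26 = 2
|p − (−25)| = 2√26.

p = −25 ± 2√26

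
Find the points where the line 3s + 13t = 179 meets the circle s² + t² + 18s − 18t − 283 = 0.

(−27, 20) and (12, 11)

From the line, t = (179 − 3s)/13. Substituting:
178s² + 2670s − 57672 = 0  ⟹  s² + 15s − 324 = 0
s = 12 or s = −27, giving (12, 11) and (−27, 20).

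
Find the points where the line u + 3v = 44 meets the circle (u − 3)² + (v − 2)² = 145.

From the line, v = (44 − u)/3. Substituting:
10u² − 130u + 220 = 0  ⟹  u² − 13u + 22 = 0
u = 11 or u = 2, giving (11, 11) and (2, 14).

(2, 14) and (11, 11)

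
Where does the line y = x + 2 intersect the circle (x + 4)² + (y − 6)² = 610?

(−17, −15) and (17, 19)

From the line, y = x + 2. Substituting:
2x² − 578 = 0  ⟹  x² − 289 = 0
x = 17 or x = −17, giving (17, 19) and (−17, −15).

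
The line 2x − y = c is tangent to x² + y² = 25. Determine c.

Tangency holds when the distance from the centre (0, 0) to the line equals the radius 5:
|2·0 − 1·0 − c| / √5 = 5
|c| = 5√5.

c = ±5√5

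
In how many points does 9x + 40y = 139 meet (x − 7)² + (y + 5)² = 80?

d² = (9·7 + 40·(−5) − (139))²/1681 = 76176/1681; r² = 80.
Since d² < r², the line cuts the circle twice.

2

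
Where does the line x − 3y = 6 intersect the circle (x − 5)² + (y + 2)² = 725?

(−21, −9) and (30, 8)

Express y = (−6 + x)/3 and substitute into the circle:
10x² − 90x − 6300 = 0  ⟹  x² − 9x − 630 = 0
x = 30 or x = −21, giving (30, 8) and (−21, −9).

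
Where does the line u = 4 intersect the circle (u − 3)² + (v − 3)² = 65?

The line gives u = 4. Substituting into the circle:
v² − 6v − 55 = 0
v = 11 or v = −5, giving (4, 11) and (4, −5).

(4, −5) and (4, 11)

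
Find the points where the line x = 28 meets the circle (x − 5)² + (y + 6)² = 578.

(28, −13) and (28, 1)

The line gives x = 28. Substituting into the circle:
y² + 12y − 13 = 0
y = 1 or y = −13, giving (28, 1) and (28, −13).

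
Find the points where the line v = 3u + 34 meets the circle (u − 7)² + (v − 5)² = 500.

Substitute v = 3u + 34:
10u² + 160u + 390 = 0  ⟹  u² + 16u + 39 = 0
u = −3 or u = −13, giving (−3, 25) and (−13, −5).

(−13, −5) and (−3, 25)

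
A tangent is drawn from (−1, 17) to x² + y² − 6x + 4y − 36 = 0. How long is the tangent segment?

2√82

With centre O = (3, −2), |OP|² = 377 and r² = 49.
The tangent meets the radius at right angles, so tangent² = |PO|² − r² = 377 − 49 = 328.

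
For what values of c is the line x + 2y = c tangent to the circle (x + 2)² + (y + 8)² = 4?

c = −18 ± 2√5

For a tangent, require d(centre, line) = r = 2.
|1·(−2) + 2·(−8) − c| / √5 = 2
|c − (−18)| = 2√5.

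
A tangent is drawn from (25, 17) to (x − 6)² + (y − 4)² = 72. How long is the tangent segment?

√458

With centre O = (6, 4), |OP|² = 530 and r² = 72.
Power of the point: PT² = |PO|² − r² = 458, so PT = √458.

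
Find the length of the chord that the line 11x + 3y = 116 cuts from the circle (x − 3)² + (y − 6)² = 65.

√130

From the line, y = (116 − 11x)/3. Substituting:
130x² − 2210x + 9100 = 0  ⟹  x² − 17x + 70 = 0
x = 10 or x = 7, giving (10, 2) and (7, 13).
Chord length = distance between (10, 2) and (7, 13) = √130 = √130.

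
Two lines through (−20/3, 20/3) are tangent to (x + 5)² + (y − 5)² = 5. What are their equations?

Write the tangent as mx − y + (20/3 − m·(−20/3)) = 0 and set its distance from the centre to √5:
(5/3m − (−5/3))² = 5(m² + 1)
2m² − 5m + 2 = 0, so m = 1/2 or m = 2.
With m = 1/2: x − 2y = −20. With m = 2: 2x − y = −20.

x − 2y = −20 and 2x − y = −20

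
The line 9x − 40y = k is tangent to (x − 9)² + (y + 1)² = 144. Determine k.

k = −371 or k = 613

For a tangent, require d(centre, line) = r = 12.
|9·9 − 40·(−1) − k| / √1681 = 12
|k − (121)| = 12·41, so k = 613 or k = −371.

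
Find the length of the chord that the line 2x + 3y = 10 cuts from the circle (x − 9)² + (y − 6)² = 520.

Centre (9, 6), r² = 520. Perpendicular distance d from centre to line = |26| / √13 = 26/√13.
Chord = 2√(r² − d²) = 2·√(468) = 12√13.

12√13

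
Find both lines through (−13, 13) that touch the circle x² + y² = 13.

Let a tangent through (−13, 13) have slope m. Its distance from (0, 0) must equal √13:
(13m − (−13))² = 13(m² + 1)
6m² + 13m + 6 = 0, so m = −3/2 or m = −2/3.
Through (−13, 13) these give 3x + 2y = −13 and 2x + 3y = 13.

3x + 2y = −13 and 2x + 3y = 13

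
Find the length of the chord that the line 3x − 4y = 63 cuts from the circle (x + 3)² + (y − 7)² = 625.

30

Centre (−3, 7), r² = 625. Perpendicular distance d from centre to line = |−100| / √25 = 100/√25.
Half the chord is √(r² − d²) = √(225), so the full chord is 30.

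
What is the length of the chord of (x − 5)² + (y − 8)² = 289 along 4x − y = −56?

2√17

From the line, y = 4x + 56. Substituting:
17x² + 374x + 2040 = 0  ⟹  x² + 22x + 120 = 0
x = −10 or x = −12, giving (−10, 16) and (−12, 8).
|(−10, 16) − (−12, 8)| = √((2)² + (8)²) = 2√17.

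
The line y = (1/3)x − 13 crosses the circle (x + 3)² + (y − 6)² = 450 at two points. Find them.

(−6, −15) and (12, −9)

From the line, y = (−39 + x)/3. Substituting:
10x² − 60x − 720 = 0  ⟹  x² − 6x − 72 = 0
x = 12 or x = −6, giving (12, −9) and (−6, −15).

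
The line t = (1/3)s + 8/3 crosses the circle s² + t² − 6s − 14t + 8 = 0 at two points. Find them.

(−2, 2) and (10, 6)

Express t = (8 + s)/3 and substitute into the circle:
10s² − 80s − 200 = 0  ⟹  s² − 8s − 20 = 0
s = 10 or s = −2, giving (10, 6) and (−2, 2).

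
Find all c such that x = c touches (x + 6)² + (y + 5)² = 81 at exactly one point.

The line touches the circle iff its distance from (−6, −5) is 9:
|1·(−6) + 0·(−5) − c| / √1 = 9
|c − (−6)| = 9, so c = 3 or c = −15.

c = −15 or c = 3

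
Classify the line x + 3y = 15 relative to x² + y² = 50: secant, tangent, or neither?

Substituting the line into the circle gives 10x² − 30x − 225 = 0.
Discriminant = (−30)² − 4·10·(−225) = 9900 > 0.
Two real roots: the line is a secant.

secant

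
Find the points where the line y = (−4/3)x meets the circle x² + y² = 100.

(−6, 8) and (6, −8)

Express y = (−4x)/3 and substitute into the circle:
25x² − 900 = 0  ⟹  x² − 36 = 0
x = 6 or x = −6, giving (6, −8) and (−6, 8).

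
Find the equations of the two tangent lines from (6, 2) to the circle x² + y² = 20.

A line y − (2) = m(x − (6)) is tangent when its distance from (0, 0) is 2√5:
[m·(−6) − (−2)]² = 20(m² + 1)
2m² − 3m − 2 = 0, so m = −1/2 or m = 2.
Through (6, 2) these give x + 2y = 10 and 2x − y = 10.

x + 2y = 10 and 2x − y = 10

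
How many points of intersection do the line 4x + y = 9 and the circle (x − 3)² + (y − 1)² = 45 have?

2

d² = (4·3 + 1·1 − (9))²/17 = 16/17; r² = 45.
Since d² < r², the line cuts the circle twice.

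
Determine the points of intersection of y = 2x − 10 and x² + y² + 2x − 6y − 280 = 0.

Express y = 2x − 10 and substitute into the circle:
5x² − 50x − 120 = 0  ⟹  x² − 10x − 24 = 0
x = 12 or x = −2, giving (12, 14) and (−2, −14).

(−2, −14) and (12, 14)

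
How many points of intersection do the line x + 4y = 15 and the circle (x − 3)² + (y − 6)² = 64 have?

2

Substituting the line into the circle gives 17x² − 78x − 799 = 0.
Δ = 6084 − (−54332) = 60416.
Two real roots: the line is a secant.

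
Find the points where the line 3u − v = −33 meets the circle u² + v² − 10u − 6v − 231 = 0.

Express v = 3u + 33 and substitute into the circle:
10u² + 170u + 660 = 0  ⟹  u² + 17u + 66 = 0
u = −6 or u = −11, giving (−6, 15) and (−11, 0).

(−11, 0) and (−6, 15)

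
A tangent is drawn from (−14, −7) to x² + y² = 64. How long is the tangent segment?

Centre (0, 0), r² = 64. |PO|² = (−14)² + (−7)² = 245.
By the tangent–radius right angle, tangent length = √(|PO|² − r²) = √181.

√181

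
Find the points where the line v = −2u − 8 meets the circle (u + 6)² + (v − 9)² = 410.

(−17, 26) and (1, −10)

Express v = −2u − 8 and substitute into the circle:
5u² + 80u − 85 = 0  ⟹  u² + 16u − 17 = 0
u = 1 or u = −17, giving (1, −10) and (−17, 26).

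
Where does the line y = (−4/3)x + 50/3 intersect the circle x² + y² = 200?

From the line, y = (50 − 4x)/3. Substituting:
25x² − 400x + 700 = 0  ⟹  x² − 16x + 28 = 0
x = 14 or x = 2, giving (14, −2) and (2, 14).

(2, 14) and (14, −2)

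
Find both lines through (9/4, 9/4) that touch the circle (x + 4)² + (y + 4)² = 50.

Write the tangent as mx − y + (9/4 − m·(9/4)) = 0 and set its distance from the centre to 5√2:
[m·(−25/4) − (−25/4)]² = 50(m² + 1)
7m² + 50m + 7 = 0, so m = −7 or m = −1/7.
Through (9/4, 9/4) these give 7x + y = 18 and x + 7y = 18.

7x + y = 18 and x + 7y = 18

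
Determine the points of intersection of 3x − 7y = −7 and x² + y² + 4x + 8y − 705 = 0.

Express y = (7 + 3x)/7 and substitute into the circle:
58x² + 406x − 34104 = 0  ⟹  x² + 7x − 588 = 0
x = 21 or x = −28, giving (21, 10) and (−28, −11).

(−28, −11) and (21, 10)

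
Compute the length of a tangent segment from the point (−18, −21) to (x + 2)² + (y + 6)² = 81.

20

With centre O = (−2, −6), |OP|² = 481 and r² = 81.
The tangent meets the radius at right angles, so tangent² = |PO|² − r² = 481 − 81 = 400.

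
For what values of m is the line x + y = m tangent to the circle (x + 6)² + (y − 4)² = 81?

Tangency holds when the distance from the centre (−6, 4) to the line equals the radius 9:
|1·(−6) + 1·4 − m| / √2 = 9
|m − (−2)| = 9√2.

m = −2 ± 9√2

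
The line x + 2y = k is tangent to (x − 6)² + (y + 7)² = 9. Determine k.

Tangency holds when the distance from the centre (6, −7) to the line equals the radius 3:
|1·6 + 2·(−7) − k| / √5 = 3
|k − (−8)| = 3√5.

k = −8 ± 3√5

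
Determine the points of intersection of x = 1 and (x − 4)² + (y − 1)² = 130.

(1, −10) and (1, 12)

The line gives x = 1. Substituting into the circle:
y² − 2y − 120 = 0
y = 12 or y = −10, giving (1, 12) and (1, −10).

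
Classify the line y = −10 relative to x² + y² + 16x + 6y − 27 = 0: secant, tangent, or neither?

Substituting the line into the circle gives x² + 16x + 13 = 0.
Δ = 256 − 52 = 204.
Two real roots: the line is a secant.

secant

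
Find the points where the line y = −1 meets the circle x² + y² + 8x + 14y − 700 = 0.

Substitute y = −1:
x² + 8x − 713 = 0
x = 23 or x = −31, giving (23, −1) and (−31, −1).

(−31, −1) and (23, −1)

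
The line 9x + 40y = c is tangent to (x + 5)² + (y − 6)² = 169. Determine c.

c = −338 or c = 728

Tangency holds when the distance from the centre (−5, 6) to the line equals the radius 13:
|9·(−5) + 40·6 − c| / √1681 = 13
|c − (195)| = 13·41, so c = 728 or c = −338.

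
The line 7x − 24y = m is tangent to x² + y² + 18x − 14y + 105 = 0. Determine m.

Tangency holds when the distance from the centre (−9, 7) to the line equals the radius 5:
|7·(−9) − 24·7 − m| / √625 = 5
|m − (−231)| = 5·25, so m = −106 or m = −356.

m = −356 or m = −106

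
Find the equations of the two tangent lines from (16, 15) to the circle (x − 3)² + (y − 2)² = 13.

2x − 3y = −13 and 3x − 2y = 18

A line y − (15) = m(x − (16)) is tangent when its distance from (3, 2) is √13:
[m·(−13) − (−13)]² = 13(m² + 1)
6m² − 13m + 6 = 0, so m = 2/3 or m = 3/2.
Through (16, 15) these give 2x − 3y = −13 and 3x − 2y = 18.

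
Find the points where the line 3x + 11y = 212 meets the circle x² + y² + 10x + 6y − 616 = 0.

(−10, 22) and (12, 16)

Express y = (212 − 3x)/11 and substitute into the circle:
130x² − 260x − 15600 = 0  ⟹  x² − 2x − 120 = 0
x = 12 or x = −10, giving (12, 16) and (−10, 22).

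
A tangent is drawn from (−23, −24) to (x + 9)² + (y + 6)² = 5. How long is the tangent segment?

The centre is (−9, −6) and r = √5. The square of the distance from P to the centre is 196 + 324 = 520.
Power of the point: PT² = |PO|² − r² = 515, so PT = √515.

√515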